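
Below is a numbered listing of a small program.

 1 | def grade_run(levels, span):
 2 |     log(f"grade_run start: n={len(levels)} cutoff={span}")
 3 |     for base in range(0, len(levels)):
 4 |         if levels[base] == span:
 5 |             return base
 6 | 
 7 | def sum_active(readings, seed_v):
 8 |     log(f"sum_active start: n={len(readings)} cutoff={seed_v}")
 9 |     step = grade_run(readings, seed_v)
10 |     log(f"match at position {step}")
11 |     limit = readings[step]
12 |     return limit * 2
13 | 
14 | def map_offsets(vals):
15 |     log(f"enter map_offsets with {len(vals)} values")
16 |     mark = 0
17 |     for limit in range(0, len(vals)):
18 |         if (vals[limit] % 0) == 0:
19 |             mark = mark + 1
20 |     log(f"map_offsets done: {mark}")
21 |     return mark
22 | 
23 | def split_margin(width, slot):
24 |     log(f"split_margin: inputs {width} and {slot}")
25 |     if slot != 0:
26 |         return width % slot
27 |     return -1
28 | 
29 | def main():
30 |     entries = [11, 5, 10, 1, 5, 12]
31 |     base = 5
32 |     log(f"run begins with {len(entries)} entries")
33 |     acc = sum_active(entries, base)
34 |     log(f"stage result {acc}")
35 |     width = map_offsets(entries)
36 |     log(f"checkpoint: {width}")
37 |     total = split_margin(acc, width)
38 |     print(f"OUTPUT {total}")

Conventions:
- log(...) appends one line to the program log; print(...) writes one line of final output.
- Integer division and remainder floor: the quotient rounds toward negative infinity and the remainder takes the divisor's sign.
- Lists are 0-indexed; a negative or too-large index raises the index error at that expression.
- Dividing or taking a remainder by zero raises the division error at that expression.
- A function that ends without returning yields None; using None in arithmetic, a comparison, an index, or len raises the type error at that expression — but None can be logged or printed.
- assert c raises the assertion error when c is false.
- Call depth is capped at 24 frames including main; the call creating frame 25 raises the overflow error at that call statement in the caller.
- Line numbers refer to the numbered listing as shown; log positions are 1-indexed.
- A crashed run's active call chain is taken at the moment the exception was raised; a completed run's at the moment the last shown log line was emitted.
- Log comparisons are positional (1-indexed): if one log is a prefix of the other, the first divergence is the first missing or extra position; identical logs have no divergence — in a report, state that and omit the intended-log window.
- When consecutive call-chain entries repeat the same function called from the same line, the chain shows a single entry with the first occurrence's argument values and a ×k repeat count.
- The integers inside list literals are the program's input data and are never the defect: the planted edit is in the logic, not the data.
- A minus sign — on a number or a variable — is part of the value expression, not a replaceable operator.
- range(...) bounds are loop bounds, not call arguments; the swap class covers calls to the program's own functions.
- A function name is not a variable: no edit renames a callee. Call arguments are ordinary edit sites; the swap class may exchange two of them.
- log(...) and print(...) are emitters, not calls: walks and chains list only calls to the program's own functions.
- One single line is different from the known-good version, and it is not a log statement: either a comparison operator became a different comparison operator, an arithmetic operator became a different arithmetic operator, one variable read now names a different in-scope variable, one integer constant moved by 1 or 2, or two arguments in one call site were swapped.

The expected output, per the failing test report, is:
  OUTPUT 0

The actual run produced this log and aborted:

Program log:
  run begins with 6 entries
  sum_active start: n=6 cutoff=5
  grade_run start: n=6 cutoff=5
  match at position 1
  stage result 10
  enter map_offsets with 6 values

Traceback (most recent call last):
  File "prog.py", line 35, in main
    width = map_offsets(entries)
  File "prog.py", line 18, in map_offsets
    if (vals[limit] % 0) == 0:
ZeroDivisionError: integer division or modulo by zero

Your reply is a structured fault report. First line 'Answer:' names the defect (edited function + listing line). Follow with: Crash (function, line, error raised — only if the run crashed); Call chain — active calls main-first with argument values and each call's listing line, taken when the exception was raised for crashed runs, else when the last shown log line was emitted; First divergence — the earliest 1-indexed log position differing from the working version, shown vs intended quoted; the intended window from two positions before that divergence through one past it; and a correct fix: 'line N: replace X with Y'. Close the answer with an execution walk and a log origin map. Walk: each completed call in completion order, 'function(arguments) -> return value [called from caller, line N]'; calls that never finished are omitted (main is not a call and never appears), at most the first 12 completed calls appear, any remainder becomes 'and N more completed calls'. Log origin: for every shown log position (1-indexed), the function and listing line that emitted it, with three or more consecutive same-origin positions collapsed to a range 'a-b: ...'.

Answer: the defect is in map_offsets at line 18.
Key observation: The log ends early — 6 lines, where the working version next logs 'map_offsets done: 2'.
Crash: map_offsets, line 18, ZeroDivisionError.
Call chain: main -> map_offsets([11, 5, 10, 1, 5, 12]) (called at line 35).
First divergence: position 7 — the faulty run's log ends after 6 lines; the working version continues with 'map_offsets done: 2'.
Intended log window:
  5: stage result 10
  6: enter map_offsets with 6 values
  7: map_offsets done: 2
  8: checkpoint: 2
Execution walk:
  grade_run([11, 5, 10, 1, 5, 12], 5) -> 1  [called from sum_active, line 9]
  sum_active([11, 5, 10, 1, 5, 12], 5) -> 10  [called from main, line 33]
Origin of each log line:
  1: logged in main at line 32
  2: logged in sum_active at line 8
  3: logged in grade_run at line 2
  4: logged in sum_active at line 10
  5: logged in main at line 34
  6: logged in map_offsets at line 15
A correct fix: line 18: replace `vals[limit] % 0` with `vals[limit] % 2`.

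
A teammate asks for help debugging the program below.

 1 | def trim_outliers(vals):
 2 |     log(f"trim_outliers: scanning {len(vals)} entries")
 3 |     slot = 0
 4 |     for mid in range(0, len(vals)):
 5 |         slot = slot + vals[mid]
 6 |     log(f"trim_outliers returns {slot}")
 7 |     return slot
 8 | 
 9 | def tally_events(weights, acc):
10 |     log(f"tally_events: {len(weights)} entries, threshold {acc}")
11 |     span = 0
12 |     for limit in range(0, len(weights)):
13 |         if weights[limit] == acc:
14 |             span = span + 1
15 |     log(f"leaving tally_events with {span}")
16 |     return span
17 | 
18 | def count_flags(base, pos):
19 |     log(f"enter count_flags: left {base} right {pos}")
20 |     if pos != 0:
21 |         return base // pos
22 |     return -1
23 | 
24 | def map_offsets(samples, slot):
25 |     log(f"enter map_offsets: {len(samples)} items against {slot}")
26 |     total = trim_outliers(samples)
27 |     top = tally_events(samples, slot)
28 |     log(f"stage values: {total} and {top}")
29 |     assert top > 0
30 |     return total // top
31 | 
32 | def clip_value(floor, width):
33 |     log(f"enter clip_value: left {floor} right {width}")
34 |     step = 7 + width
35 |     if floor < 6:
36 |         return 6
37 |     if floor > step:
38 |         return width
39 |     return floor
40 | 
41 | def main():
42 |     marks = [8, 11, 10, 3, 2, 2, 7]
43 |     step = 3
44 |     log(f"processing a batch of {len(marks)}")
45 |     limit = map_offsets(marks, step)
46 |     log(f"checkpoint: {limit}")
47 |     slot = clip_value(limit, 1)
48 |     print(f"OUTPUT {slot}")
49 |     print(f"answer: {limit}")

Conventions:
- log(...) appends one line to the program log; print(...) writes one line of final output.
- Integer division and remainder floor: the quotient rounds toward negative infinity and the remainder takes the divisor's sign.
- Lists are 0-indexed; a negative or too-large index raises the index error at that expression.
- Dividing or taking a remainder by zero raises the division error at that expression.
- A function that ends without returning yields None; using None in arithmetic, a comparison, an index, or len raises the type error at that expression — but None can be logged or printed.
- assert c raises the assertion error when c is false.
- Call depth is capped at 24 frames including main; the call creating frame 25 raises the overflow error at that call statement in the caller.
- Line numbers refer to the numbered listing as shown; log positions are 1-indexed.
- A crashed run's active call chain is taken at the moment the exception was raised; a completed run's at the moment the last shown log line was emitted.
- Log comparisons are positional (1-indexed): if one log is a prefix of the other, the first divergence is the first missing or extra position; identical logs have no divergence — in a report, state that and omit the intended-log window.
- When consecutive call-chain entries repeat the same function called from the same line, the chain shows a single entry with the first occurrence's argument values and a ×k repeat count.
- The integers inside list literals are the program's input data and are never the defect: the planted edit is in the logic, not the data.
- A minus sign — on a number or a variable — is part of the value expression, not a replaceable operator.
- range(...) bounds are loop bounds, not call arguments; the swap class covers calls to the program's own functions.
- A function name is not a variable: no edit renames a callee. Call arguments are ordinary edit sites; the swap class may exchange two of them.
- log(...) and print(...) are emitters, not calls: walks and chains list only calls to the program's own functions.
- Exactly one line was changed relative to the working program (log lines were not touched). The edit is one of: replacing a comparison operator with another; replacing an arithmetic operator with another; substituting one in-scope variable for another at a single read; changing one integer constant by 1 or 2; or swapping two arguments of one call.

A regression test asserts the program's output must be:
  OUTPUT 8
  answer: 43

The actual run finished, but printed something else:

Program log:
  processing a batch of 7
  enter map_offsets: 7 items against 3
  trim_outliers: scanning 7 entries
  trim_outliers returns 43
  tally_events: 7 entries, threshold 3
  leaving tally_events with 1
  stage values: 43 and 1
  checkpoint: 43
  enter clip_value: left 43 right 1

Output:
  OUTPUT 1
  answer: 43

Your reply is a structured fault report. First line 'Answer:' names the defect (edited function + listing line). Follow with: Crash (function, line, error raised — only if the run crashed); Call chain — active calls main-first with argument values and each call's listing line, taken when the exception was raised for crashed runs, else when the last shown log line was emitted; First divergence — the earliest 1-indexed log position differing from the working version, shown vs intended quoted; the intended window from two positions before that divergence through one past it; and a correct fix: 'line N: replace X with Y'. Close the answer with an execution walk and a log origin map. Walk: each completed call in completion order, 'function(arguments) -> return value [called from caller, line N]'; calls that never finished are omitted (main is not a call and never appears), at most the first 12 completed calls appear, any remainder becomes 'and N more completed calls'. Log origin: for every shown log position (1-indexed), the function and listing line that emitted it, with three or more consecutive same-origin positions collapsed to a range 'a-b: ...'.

Answer: the defect is in clip_value at line 38.
Core observation: No log line changed; the fault shows up purely in the output.
Call chain: main -> clip_value(43, 1) (called at line 47).
First divergence: none — the logs agree in full.
Execution walk:
  trim_outliers([8, 11, 10, 3, 2, 2, 7]) -> 43  [called from map_offsets, line 26]
  tally_events([8, 11, 10, 3, 2, 2, 7], 3) -> 1  [called from map_offsets, line 27]
  map_offsets([8, 11, 10, 3, 2, 2, 7], 3) -> 43  [called from main, line 45]
  clip_value(43, 1) -> 1  [called from main, line 47]
Log line origins:
  1: emitted by main (line 44)
  2: emitted by map_offsets (line 25)
  3: emitted by trim_outliers (line 2)
  4: emitted by trim_outliers (line 6)
  5: emitted by tally_events (line 10)
  6: emitted by tally_events (line 15)
  7: emitted by map_offsets (line 28)
  8: emitted by main (line 46)
  9: emitted by clip_value (line 33)
A correct fix: line 38: replace `width` with `step`.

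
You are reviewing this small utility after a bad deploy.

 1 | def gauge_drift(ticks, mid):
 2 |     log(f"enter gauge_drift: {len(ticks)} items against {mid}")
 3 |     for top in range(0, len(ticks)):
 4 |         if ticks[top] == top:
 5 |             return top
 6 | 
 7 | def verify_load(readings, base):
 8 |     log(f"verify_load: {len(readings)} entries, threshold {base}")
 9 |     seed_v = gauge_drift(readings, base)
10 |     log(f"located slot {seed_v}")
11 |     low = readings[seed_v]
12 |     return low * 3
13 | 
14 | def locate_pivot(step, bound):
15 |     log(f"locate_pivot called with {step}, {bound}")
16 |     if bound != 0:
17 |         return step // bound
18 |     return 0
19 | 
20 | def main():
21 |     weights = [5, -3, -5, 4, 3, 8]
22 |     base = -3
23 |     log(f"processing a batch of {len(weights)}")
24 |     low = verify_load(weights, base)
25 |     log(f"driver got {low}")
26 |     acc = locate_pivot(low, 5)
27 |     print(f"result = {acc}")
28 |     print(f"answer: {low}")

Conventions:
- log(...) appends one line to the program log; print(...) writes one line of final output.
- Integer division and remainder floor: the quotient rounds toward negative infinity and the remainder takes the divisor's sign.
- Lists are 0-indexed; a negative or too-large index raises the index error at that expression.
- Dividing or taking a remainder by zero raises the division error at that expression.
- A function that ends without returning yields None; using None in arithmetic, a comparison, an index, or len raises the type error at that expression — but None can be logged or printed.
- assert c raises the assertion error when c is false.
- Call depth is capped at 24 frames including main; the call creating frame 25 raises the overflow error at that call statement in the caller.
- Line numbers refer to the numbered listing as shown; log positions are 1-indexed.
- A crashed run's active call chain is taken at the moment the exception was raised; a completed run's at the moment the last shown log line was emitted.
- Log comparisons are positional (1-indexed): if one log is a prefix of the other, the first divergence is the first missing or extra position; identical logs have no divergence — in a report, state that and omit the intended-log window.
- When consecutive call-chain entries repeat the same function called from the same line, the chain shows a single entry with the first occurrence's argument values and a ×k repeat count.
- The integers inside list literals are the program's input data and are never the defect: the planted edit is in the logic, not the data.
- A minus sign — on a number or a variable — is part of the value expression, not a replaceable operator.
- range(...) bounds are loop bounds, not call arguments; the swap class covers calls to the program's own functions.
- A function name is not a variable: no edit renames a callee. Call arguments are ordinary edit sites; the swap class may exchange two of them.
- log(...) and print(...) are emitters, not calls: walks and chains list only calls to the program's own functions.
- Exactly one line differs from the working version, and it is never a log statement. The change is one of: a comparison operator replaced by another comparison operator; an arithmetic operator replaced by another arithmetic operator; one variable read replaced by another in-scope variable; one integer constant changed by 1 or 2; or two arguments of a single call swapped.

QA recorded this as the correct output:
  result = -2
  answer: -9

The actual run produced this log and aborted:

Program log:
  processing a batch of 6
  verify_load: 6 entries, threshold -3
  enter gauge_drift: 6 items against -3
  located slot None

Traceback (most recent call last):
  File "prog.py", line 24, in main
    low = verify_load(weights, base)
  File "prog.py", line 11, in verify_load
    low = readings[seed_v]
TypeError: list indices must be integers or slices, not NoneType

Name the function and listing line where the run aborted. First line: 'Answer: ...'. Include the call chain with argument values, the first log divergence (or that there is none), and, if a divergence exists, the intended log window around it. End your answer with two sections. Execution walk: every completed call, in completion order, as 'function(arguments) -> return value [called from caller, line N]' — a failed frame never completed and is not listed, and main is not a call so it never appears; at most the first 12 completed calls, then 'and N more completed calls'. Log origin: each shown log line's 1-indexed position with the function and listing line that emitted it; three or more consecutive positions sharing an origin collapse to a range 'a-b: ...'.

Answer: the error was raised in verify_load, line 11.
Core observation: Log line 4 is where behavior first shows: 'located slot None' appears instead of 'located slot 1'.
Call chain: main -> verify_load([5, -3, -5, 4, 3, 8], -3) (called at line 24).
First divergence: position 4 — the shown line 'located slot None' should read 'located slot 1'.
Intended log window:
  2: verify_load: 6 entries, threshold -3
  3: enter gauge_drift: 6 items against -3
  4: located slot 1
  5: driver got -9
Execution walk:
  gauge_drift([5, -3, -5, 4, 3, 8], -3) -> None  [called from verify_load, line 9]
Log line origins:
  1 — main, line 23
  2 — verify_load, line 8
  3 — gauge_drift, line 2
  4 — verify_load, line 10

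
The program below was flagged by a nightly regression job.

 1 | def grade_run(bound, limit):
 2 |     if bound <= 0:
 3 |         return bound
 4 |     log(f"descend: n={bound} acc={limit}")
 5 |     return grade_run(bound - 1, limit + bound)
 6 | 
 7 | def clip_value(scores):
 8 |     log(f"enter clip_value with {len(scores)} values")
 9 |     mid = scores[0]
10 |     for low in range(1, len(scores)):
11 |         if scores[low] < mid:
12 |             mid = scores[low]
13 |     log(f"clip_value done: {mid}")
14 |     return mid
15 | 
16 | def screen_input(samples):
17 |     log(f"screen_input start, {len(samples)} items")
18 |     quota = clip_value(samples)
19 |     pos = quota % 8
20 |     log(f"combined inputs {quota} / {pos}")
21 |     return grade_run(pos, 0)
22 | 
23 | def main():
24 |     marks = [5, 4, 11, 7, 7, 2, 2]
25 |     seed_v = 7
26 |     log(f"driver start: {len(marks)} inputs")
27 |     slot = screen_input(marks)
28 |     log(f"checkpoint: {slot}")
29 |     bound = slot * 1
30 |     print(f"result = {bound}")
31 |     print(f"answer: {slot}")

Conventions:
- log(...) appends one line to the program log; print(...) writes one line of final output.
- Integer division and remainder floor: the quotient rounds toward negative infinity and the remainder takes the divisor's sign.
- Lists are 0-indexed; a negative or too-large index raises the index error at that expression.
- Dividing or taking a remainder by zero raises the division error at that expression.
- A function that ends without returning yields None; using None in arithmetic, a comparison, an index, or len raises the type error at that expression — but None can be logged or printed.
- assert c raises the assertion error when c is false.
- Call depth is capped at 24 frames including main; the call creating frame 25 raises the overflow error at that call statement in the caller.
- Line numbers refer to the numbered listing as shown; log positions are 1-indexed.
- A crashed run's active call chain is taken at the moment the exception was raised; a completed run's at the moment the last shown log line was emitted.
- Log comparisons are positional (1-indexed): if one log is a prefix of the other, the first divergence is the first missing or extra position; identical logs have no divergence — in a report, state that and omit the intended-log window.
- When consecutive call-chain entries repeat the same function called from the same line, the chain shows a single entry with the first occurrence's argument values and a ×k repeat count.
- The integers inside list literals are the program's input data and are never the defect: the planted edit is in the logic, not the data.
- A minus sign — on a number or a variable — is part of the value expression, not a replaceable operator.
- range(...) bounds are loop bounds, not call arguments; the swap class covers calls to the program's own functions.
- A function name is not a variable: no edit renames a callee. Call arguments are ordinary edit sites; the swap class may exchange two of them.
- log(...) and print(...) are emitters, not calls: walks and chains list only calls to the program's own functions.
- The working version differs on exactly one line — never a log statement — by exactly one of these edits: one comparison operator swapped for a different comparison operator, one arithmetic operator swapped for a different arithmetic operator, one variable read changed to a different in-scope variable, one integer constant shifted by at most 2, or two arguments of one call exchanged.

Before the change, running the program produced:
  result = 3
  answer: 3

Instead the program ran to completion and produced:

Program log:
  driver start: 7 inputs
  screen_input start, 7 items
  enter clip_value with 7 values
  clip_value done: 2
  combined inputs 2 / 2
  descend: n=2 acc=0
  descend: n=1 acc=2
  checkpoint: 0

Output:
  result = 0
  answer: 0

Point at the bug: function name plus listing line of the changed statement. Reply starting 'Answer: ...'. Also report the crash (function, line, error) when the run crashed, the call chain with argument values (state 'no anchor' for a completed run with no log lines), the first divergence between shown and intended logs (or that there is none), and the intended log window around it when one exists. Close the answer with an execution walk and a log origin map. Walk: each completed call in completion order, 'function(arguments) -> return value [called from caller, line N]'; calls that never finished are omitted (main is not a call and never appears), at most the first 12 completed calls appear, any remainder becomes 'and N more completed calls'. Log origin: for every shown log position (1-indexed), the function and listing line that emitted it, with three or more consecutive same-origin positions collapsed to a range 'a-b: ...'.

Answer: the defect is in grade_run at line 3.
Core observation: At log position 8 the runs split — shown 'checkpoint: 0', but the working version logs 'checkpoint: 3'.
Call chain: main.
First divergence: position 8 — the shown line 'checkpoint: 0' should read 'checkpoint: 3'.
Intended log window:
  6: descend: n=2 acc=0
  7: descend: n=1 acc=2
  8: checkpoint: 3
Execution walk:
  clip_value([5, 4, 11, 7, 7, 2, 2]) -> 2  [called from screen_input, line 18]
  grade_run(0, 3) -> 0  [called from grade_run, line 5]
  grade_run(1, 2) -> 0  [called from grade_run, line 5]
  grade_run(2, 0) -> 0  [called from screen_input, line 21]
  screen_input([5, 4, 11, 7, 7, 2, 2]) -> 0  [called from main, line 27]
Log origin:
  1: from main, line 26
  2: from screen_input, line 17
  3: from clip_value, line 8
  4: from clip_value, line 13
  5: from screen_input, line 20
  6: from grade_run, line 4
  7: from grade_run, line 4
  8: from main, line 28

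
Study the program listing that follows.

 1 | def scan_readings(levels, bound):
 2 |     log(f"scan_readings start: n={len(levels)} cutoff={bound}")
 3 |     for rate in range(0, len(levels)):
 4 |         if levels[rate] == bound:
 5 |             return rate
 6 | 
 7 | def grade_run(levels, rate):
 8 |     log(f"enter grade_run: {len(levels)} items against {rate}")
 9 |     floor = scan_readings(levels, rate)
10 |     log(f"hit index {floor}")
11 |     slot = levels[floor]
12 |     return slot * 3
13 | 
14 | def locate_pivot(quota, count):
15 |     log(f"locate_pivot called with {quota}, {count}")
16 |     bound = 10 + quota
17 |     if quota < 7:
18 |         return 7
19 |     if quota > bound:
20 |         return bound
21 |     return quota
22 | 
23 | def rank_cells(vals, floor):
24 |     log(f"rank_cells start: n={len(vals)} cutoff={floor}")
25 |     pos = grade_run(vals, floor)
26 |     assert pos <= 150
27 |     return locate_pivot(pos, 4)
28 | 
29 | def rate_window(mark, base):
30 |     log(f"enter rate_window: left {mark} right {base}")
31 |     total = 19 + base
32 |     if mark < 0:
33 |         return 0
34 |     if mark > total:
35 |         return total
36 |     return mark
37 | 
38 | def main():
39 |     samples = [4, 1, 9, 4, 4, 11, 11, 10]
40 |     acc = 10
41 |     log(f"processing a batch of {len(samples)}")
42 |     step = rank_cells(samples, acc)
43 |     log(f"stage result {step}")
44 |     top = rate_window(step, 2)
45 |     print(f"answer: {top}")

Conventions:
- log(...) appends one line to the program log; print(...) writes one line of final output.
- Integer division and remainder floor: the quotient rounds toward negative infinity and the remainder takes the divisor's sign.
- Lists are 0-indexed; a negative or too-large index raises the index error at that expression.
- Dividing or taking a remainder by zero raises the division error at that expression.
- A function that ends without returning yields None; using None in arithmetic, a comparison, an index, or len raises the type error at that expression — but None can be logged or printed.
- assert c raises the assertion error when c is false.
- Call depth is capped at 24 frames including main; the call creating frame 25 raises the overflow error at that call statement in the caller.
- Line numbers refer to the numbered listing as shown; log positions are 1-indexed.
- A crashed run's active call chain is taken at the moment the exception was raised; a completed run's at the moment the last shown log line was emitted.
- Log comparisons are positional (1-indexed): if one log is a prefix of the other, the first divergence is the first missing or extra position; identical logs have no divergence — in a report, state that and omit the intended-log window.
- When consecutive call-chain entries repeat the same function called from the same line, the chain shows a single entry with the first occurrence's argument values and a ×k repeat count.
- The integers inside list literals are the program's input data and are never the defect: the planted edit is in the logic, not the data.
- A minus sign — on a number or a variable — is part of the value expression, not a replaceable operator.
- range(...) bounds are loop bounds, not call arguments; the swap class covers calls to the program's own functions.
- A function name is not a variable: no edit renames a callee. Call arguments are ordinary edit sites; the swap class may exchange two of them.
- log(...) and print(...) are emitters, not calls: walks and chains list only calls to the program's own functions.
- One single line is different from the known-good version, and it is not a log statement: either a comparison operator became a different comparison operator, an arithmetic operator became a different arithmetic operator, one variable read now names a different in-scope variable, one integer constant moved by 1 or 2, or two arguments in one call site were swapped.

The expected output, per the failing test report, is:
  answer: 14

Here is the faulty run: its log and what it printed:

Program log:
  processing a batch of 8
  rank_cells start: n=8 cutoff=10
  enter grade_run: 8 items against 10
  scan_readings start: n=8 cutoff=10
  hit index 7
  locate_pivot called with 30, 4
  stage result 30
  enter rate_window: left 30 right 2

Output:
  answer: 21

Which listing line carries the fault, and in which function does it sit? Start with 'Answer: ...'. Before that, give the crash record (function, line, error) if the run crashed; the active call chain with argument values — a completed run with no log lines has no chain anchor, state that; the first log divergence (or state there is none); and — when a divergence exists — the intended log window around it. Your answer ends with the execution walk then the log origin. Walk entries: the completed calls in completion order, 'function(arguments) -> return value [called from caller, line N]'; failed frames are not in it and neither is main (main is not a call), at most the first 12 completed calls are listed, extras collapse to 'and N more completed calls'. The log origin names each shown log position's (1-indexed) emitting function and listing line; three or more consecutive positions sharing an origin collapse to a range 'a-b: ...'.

Answer: the defect is in locate_pivot at line 16.
The tell: The earliest visible damage is log position 7 — 'stage result 30' rather than the intended 'stage result 14'.
Call chain: main -> rate_window(30, 2) (called at line 44).
First divergence: position 7; shown 'stage result 30' vs intended 'stage result 14'.
Intended log window:
  5: hit index 7
  6: locate_pivot called with 30, 4
  7: stage result 14
  8: enter rate_window: left 14 right 2
Execution walk:
  scan_readings([4, 1, 9, 4, 4, 11, 11, 10], 10) -> 7  [called from grade_run, line 9]
  grade_run([4, 1, 9, 4, 4, 11, 11, 10], 10) -> 30  [called from rank_cells, line 25]
  locate_pivot(30, 4) -> 30  [called from rank_cells, line 27]
  rank_cells([4, 1, 9, 4, 4, 11, 11, 10], 10) -> 30  [called from main, line 42]
  rate_window(30, 2) -> 21  [called from main, line 44]
Log origins:
  1: logged in main at line 41
  2: logged in rank_cells at line 24
  3: logged in grade_run at line 8
  4: logged in scan_readings at line 2
  5: logged in grade_run at line 10
  6: logged in locate_pivot at line 15
  7: logged in main at line 43
  8: logged in rate_window at line 30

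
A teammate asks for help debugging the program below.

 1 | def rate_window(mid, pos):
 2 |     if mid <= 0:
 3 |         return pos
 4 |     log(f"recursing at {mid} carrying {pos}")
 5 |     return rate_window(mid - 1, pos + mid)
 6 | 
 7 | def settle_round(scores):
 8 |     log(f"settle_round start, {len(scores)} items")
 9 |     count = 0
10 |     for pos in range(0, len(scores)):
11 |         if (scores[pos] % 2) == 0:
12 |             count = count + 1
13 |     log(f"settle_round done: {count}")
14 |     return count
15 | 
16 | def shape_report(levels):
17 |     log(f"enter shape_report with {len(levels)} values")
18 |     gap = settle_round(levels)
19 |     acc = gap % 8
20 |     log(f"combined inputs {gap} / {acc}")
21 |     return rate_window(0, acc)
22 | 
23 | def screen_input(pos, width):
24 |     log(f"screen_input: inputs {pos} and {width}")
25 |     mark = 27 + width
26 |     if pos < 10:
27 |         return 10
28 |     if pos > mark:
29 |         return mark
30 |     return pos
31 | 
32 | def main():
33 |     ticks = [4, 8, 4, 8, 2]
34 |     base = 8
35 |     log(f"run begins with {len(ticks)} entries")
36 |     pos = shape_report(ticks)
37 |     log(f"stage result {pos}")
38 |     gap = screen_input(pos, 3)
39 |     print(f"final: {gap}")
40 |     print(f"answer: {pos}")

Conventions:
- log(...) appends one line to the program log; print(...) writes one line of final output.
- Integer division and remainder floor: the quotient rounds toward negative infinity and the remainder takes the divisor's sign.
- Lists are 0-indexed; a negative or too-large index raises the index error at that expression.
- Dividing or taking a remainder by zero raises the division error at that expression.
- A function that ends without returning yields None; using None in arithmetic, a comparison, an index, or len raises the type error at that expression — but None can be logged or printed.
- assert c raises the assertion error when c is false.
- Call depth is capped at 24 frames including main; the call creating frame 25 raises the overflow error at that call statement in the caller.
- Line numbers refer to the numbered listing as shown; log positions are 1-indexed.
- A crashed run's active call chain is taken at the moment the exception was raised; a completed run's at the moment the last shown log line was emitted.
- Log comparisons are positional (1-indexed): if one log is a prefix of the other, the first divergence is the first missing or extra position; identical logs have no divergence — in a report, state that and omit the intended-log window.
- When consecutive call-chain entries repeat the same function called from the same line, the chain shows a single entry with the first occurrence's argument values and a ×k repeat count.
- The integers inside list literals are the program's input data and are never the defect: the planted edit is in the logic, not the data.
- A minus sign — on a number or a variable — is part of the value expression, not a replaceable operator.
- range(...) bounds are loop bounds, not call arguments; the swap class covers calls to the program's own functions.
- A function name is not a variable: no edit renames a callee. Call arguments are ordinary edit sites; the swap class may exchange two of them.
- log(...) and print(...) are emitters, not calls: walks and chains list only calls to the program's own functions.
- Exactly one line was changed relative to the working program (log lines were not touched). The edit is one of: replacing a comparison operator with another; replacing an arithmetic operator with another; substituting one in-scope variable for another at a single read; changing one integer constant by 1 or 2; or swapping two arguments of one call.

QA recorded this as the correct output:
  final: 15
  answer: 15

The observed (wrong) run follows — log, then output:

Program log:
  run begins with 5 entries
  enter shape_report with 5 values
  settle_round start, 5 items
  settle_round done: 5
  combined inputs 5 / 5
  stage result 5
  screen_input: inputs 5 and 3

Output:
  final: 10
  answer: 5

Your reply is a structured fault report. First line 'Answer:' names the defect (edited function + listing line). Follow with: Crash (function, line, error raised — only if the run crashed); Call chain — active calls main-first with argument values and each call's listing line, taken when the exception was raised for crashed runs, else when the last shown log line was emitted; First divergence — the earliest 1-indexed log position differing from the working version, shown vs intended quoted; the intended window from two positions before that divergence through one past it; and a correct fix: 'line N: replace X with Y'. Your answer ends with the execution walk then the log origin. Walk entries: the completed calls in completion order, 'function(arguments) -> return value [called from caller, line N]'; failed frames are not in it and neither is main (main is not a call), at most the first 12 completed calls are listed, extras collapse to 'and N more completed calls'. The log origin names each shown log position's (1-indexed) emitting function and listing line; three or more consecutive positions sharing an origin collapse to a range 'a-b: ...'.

Answer: the defect is in shape_report at line 21.
The tell: Log line 6 is where behavior first shows: 'stage result 5' appears instead of 'recursing at 5 carrying 0'.
Call chain: main -> screen_input(5, 3) (called at line 38).
First divergence: position 6 — shown 'stage result 5', intended 'recursing at 5 carrying 0'.
Intended log window:
  4: settle_round done: 5
  5: combined inputs 5 / 5
  6: recursing at 5 carrying 0
  7: recursing at 4 carrying 5
Execution walk:
  settle_round([4, 8, 4, 8, 2]) -> 5  [called from shape_report, line 18]
  rate_window(0, 5) -> 5  [called from shape_report, line 21]
  shape_report([4, 8, 4, 8, 2]) -> 5  [called from main, line 36]
  screen_input(5, 3) -> 10  [called from main, line 38]
Log origins:
  1: logged in main at line 35
  2: logged in shape_report at line 17
  3: logged in settle_round at line 8
  4: logged in settle_round at line 13
  5: logged in shape_report at line 20
  6: logged in main at line 37
  7: logged in screen_input at line 24
A correct fix: line 21: replace `rate_window(0, acc)` with `rate_window(acc, 0)`.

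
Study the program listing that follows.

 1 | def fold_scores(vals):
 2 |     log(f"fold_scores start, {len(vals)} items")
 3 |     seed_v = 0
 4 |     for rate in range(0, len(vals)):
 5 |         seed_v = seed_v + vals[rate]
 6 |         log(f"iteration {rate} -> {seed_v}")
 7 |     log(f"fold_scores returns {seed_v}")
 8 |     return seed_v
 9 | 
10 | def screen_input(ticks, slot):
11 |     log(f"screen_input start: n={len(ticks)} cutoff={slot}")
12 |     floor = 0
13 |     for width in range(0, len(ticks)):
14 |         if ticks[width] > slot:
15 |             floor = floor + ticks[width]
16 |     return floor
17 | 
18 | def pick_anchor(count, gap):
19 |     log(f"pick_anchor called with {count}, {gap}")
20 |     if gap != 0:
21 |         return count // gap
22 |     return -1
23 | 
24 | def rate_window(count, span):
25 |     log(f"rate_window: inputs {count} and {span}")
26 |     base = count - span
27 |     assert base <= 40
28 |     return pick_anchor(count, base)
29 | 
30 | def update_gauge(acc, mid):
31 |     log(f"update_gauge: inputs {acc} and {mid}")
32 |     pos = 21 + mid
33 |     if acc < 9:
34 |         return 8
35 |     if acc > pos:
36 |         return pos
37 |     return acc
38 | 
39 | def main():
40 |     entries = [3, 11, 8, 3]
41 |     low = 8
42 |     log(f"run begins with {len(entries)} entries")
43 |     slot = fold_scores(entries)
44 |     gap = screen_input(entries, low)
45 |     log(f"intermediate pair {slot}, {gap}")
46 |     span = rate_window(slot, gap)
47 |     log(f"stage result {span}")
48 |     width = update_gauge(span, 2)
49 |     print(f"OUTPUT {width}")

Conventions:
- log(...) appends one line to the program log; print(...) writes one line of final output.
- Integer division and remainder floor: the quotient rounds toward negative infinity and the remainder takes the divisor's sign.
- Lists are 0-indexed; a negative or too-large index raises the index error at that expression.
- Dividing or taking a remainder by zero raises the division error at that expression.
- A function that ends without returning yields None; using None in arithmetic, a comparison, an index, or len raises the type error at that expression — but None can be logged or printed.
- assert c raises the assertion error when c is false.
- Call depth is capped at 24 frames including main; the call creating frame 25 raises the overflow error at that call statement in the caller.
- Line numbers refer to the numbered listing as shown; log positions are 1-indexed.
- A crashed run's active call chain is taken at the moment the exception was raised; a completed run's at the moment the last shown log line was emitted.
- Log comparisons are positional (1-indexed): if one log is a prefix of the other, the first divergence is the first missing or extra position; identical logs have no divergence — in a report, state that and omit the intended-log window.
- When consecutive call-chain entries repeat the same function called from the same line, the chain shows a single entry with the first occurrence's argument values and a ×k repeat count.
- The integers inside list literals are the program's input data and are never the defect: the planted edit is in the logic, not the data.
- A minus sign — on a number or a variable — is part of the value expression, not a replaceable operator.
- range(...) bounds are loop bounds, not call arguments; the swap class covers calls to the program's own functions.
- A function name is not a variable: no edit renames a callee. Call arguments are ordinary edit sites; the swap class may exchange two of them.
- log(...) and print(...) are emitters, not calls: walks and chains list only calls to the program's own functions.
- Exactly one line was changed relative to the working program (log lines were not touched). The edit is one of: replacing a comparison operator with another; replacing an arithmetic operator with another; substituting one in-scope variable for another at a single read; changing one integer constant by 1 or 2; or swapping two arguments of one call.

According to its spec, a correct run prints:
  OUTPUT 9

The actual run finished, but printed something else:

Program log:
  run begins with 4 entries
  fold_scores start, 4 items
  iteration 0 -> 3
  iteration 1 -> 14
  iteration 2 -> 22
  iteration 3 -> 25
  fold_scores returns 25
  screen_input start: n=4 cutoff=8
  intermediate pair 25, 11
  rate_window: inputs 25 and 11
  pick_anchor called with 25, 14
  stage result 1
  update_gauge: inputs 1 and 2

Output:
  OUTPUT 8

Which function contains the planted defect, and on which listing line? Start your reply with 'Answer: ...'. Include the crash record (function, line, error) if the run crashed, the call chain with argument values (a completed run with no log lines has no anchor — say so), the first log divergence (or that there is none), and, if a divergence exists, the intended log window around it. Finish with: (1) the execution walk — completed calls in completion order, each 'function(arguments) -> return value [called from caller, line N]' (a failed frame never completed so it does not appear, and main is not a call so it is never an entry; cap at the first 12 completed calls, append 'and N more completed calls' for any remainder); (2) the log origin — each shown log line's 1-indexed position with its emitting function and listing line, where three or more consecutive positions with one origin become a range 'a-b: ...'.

Answer: the defect is in update_gauge at line 34.
Key observation: No log line changed; the fault shows up purely in the output.
Call chain: main -> update_gauge(1, 2) (called at line 48).
First divergence: there is none — every log position agrees.
Execution walk:
  fold_scores([3, 11, 8, 3]) -> 25  [called from main, line 43]
  screen_input([3, 11, 8, 3], 8) -> 11  [called from main, line 44]
  pick_anchor(25, 14) -> 1  [called from rate_window, line 28]
  rate_window(25, 11) -> 1  [called from main, line 46]
  update_gauge(1, 2) -> 8  [called from main, line 48]
Log origins:
  1: logged in main at line 42
  2: logged in fold_scores at line 2
  3-6: logged in fold_scores at line 6
  7: logged in fold_scores at line 7
  8: logged in screen_input at line 11
  9: logged in main at line 45
  10: logged in rate_window at line 25
  11: logged in pick_anchor at line 19
  12: logged in main at line 47
  13: logged in update_gauge at line 31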